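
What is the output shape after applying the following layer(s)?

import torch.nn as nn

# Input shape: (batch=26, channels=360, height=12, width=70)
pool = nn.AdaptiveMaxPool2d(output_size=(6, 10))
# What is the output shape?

Input shape: (26, 360, 12, 70)
Output shape: (26, 360, 6, 10)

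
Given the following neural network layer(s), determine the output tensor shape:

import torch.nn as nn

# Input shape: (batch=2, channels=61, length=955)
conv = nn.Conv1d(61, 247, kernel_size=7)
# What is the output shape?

Input shape: (2, 61, 955)
Output shape: (2, 247, 949)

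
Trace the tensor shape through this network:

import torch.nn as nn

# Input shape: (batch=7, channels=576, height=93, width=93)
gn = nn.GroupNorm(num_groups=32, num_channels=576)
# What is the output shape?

Input shape: (7, 576, 93, 93)
Output shape: (7, 576, 93, 93)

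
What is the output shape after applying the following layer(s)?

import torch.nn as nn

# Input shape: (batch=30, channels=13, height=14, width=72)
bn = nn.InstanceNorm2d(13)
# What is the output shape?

Input shape: (30, 13, 14, 72)
Output shape: (30, 13, 14, 72)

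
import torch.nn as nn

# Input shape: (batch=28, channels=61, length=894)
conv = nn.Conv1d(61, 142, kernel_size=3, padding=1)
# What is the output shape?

Input shape: (28, 61, 894)
Output shape: (28, 142, 894)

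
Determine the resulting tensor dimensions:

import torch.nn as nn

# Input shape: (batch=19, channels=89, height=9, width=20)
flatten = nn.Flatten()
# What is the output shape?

Input shape: (19, 89, 9, 20)
Output shape: (19, 16020)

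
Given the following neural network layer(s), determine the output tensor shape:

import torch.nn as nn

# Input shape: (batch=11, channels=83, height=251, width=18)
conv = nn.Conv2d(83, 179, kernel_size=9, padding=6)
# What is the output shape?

Input shape: (11, 83, 251, 18)
Output shape: (11, 179, 255, 22)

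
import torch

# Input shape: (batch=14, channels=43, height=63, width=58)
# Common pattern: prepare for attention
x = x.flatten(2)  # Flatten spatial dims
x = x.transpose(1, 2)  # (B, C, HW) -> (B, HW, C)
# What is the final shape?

Input shape: (14, 43, 63, 58)
  -> after flatten(2): (14, 43, 3654)
Output shape: (14, 3654, 43)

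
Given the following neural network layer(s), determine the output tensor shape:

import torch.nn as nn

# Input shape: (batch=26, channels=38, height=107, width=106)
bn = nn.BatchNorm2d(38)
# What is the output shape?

Input shape: (26, 38, 107, 106)
Output shape: (26, 38, 107, 106)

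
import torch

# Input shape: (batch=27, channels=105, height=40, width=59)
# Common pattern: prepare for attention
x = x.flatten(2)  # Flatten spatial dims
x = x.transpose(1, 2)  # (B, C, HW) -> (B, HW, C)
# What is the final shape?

Input shape: (27, 105, 40, 59)
  -> after flatten(2): (27, 105, 2360)
Output shape: (27, 2360, 105)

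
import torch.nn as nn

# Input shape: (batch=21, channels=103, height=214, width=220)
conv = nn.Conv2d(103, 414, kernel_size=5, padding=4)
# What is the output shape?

Input shape: (21, 103, 214, 220)
Output shape: (21, 414, 218, 224)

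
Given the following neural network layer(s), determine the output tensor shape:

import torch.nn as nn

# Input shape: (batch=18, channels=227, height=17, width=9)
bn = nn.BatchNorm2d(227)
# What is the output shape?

Input shape: (18, 227, 17, 9)
Output shape: (18, 227, 17, 9)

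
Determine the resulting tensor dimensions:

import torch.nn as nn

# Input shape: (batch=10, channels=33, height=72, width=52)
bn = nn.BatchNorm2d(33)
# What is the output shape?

Input shape: (10, 33, 72, 52)
Output shape: (10, 33, 72, 52)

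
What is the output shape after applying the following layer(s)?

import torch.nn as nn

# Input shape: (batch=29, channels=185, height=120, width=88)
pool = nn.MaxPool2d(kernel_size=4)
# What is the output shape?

Input shape: (29, 185, 120, 88)
Output shape: (29, 185, 30, 22)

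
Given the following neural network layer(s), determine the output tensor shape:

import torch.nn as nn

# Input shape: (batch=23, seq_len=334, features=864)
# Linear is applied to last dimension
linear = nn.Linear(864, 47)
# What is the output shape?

Input shape: (23, 334, 864)
Output shape: (23, 334, 47)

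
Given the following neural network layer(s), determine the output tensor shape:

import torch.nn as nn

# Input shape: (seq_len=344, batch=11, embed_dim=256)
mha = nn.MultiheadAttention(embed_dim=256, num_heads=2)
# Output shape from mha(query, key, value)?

Input shape: (344, 11, 256)
Output shape: (344, 11, 256)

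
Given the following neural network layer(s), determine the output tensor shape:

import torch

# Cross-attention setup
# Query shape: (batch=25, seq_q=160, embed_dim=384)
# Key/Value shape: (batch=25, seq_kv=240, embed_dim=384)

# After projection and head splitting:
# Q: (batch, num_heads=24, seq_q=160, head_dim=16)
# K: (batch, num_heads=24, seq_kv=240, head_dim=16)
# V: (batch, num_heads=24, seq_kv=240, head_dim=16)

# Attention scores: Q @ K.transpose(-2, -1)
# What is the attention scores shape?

Input shape: (25, 160, 384)
Output shape: (25, 24, 160, 240)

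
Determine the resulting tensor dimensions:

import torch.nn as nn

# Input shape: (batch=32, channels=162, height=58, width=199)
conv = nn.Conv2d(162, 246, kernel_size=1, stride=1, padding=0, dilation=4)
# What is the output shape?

Input shape: (32, 162, 58, 199)
Output shape: (32, 246, 58, 199)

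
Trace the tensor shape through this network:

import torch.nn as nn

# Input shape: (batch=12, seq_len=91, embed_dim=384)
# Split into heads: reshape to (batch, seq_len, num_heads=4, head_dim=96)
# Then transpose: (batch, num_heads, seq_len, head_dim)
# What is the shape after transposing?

Input shape: (12, 91, 384)
  -> after reshape: (12, 91, 4, 96)
Output shape: (12, 4, 91, 96)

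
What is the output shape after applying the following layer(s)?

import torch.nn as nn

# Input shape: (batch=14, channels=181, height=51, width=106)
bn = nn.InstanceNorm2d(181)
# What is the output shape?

Input shape: (14, 181, 51, 106)
Output shape: (14, 181, 51, 106)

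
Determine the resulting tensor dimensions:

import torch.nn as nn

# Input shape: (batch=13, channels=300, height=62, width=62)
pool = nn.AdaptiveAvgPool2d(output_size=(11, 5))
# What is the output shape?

Input shape: (13, 300, 62, 62)
Output shape: (13, 300, 11, 5)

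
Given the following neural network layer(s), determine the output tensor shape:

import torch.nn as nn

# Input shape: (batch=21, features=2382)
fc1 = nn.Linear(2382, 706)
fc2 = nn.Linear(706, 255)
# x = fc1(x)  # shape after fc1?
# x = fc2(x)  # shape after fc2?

Input shape: (21, 2382)
  -> after fc1: (21, 706)
Output shape: (21, 255)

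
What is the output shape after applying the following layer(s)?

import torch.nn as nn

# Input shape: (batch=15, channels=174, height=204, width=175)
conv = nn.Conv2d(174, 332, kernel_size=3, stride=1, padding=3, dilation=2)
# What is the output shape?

Input shape: (15, 174, 204, 175)
Output shape: (15, 332, 206, 177)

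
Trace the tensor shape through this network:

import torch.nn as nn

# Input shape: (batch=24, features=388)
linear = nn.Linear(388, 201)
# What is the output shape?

Input shape: (24, 388)
Output shape: (24, 201)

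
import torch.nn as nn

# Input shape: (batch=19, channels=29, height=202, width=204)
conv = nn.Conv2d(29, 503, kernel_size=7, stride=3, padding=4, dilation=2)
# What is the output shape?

Input shape: (19, 29, 202, 204)
Output shape: (19, 503, 66, 67)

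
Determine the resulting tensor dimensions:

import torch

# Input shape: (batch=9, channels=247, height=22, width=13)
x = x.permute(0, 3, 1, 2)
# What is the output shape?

Input shape: (9, 247, 22, 13)
Output shape: (9, 13, 247, 22)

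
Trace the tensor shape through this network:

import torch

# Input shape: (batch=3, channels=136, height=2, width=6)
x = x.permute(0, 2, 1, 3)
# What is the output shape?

Input shape: (3, 136, 2, 6)
Output shape: (3, 2, 136, 6)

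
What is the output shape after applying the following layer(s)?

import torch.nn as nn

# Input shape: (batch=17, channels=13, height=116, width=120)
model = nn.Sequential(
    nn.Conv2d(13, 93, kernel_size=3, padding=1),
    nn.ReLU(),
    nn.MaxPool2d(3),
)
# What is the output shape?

Input shape: (17, 13, 116, 120)
  -> after Conv2d: (17, 93, 116, 120)
  -> after ReLU: (17, 93, 116, 120)
Output shape: (17, 93, 38, 40)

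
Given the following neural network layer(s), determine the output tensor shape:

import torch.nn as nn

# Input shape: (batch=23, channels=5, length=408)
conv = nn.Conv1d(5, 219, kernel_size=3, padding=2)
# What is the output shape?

Input shape: (23, 5, 408)
Output shape: (23, 219, 410)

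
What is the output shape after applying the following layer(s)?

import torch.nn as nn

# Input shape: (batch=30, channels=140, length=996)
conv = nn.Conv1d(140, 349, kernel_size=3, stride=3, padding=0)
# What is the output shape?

Input shape: (30, 140, 996)
Output shape: (30, 349, 332)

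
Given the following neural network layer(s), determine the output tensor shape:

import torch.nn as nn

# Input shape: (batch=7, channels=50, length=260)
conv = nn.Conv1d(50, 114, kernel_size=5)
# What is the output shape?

Input shape: (7, 50, 260)
Output shape: (7, 114, 256)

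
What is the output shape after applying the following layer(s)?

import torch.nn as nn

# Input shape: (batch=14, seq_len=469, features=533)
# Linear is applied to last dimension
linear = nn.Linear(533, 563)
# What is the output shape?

Input shape: (14, 469, 533)
Output shape: (14, 469, 563)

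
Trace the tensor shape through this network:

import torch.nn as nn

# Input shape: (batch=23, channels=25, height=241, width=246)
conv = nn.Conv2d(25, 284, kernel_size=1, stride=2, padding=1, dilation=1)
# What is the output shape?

Input shape: (23, 25, 241, 246)
Output shape: (23, 284, 122, 124)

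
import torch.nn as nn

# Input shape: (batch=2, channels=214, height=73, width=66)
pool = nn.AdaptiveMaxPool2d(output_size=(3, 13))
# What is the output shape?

Input shape: (2, 214, 73, 66)
Output shape: (2, 214, 3, 13)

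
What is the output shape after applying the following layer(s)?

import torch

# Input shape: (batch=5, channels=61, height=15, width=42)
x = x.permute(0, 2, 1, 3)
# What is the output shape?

Input shape: (5, 61, 15, 42)
Output shape: (5, 15, 61, 42)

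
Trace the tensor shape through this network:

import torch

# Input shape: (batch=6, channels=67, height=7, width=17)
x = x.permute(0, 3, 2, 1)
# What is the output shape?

Input shape: (6, 67, 7, 17)
Output shape: (6, 17, 7, 67)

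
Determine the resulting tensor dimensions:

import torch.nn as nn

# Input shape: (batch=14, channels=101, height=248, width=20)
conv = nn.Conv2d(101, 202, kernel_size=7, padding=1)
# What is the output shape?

Input shape: (14, 101, 248, 20)
Output shape: (14, 202, 244, 16)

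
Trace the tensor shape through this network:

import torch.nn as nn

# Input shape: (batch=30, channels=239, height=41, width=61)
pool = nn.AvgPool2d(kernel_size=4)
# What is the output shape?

Input shape: (30, 239, 41, 61)
Output shape: (30, 239, 10, 15)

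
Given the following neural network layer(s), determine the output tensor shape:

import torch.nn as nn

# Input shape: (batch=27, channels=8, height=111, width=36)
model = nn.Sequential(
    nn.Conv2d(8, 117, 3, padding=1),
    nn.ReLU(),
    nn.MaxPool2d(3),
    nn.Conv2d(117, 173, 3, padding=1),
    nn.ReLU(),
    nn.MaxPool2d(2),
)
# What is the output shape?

Input shape: (27, 8, 111, 36)
  -> after first Conv2d: (27, 117, 111, 36)
  -> after first MaxPool2d: (27, 117, 37, 12)
  -> after second Conv2d: (27, 173, 37, 12)
Output shape: (27, 173, 18, 6)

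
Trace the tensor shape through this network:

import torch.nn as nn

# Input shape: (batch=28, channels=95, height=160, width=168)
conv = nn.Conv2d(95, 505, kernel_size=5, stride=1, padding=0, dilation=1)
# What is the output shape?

Input shape: (28, 95, 160, 168)
Output shape: (28, 505, 156, 164)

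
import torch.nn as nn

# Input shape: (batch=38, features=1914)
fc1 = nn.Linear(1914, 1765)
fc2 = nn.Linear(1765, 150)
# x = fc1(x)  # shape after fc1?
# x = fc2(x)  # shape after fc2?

Input shape: (38, 1914)
  -> after fc1: (38, 1765)
Output shape: (38, 150)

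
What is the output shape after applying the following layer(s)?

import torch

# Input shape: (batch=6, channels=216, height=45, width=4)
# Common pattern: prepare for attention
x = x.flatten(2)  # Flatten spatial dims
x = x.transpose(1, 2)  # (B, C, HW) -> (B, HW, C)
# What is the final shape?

Input shape: (6, 216, 45, 4)
  -> after flatten(2): (6, 216, 180)
Output shape: (6, 180, 216)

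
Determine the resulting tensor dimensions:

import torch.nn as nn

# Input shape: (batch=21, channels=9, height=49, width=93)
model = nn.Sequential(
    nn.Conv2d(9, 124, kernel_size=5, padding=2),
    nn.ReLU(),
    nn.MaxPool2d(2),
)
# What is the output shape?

Input shape: (21, 9, 49, 93)
  -> after Conv2d: (21, 124, 49, 93)
  -> after ReLU: (21, 124, 49, 93)
Output shape: (21, 124, 24, 46)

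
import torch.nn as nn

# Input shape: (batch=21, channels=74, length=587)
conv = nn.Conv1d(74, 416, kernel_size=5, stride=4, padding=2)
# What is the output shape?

Input shape: (21, 74, 587)
Output shape: (21, 416, 147)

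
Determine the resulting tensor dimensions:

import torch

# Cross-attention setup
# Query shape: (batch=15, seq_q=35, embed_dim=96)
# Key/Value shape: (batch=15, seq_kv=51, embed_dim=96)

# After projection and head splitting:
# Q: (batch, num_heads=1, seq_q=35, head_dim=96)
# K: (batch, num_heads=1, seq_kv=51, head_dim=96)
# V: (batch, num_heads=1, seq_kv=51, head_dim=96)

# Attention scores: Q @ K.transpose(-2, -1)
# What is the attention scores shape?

Input shape: (15, 35, 96)
Output shape: (15, 1, 35, 51)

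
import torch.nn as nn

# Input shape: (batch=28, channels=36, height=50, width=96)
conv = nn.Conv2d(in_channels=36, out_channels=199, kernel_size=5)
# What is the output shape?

Input shape: (28, 36, 50, 96)
Output shape: (28, 199, 46, 92)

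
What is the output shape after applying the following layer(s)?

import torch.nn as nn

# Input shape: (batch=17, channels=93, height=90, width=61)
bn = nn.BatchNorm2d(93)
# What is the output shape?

Input shape: (17, 93, 90, 61)
Output shape: (17, 93, 90, 61)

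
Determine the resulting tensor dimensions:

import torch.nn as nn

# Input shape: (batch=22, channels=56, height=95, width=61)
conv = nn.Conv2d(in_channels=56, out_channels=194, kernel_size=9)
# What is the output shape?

Input shape: (22, 56, 95, 61)
Output shape: (22, 194, 87, 53)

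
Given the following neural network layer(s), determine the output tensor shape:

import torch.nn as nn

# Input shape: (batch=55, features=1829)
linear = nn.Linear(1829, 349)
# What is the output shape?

Input shape: (55, 1829)
Output shape: (55, 349)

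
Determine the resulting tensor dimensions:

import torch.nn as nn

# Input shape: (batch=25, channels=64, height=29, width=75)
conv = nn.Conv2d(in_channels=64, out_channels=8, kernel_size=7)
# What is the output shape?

Input shape: (25, 64, 29, 75)
Output shape: (25, 8, 23, 69)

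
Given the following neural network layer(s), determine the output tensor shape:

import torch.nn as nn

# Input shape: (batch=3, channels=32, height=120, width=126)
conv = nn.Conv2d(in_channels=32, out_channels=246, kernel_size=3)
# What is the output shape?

Input shape: (3, 32, 120, 126)
Output shape: (3, 246, 118, 124)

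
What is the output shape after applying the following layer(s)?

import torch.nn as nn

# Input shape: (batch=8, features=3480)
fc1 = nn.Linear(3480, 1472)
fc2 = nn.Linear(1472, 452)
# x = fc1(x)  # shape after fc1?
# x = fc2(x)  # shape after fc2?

Input shape: (8, 3480)
  -> after fc1: (8, 1472)
Output shape: (8, 452)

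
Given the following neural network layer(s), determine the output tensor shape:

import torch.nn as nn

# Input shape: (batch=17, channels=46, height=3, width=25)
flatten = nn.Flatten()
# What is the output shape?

Input shape: (17, 46, 3, 25)
Output shape: (17, 3450)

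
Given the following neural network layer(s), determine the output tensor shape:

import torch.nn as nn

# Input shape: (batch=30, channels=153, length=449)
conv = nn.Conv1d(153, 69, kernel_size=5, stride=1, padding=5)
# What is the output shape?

Input shape: (30, 153, 449)
Output shape: (30, 69, 455)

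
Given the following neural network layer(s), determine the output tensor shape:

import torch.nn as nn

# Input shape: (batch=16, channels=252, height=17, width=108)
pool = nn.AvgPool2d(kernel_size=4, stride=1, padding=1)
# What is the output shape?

Input shape: (16, 252, 17, 108)
Output shape: (16, 252, 16, 107)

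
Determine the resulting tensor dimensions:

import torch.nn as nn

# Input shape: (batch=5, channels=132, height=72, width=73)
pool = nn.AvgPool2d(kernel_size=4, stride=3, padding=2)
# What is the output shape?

Input shape: (5, 132, 72, 73)
Output shape: (5, 132, 25, 25)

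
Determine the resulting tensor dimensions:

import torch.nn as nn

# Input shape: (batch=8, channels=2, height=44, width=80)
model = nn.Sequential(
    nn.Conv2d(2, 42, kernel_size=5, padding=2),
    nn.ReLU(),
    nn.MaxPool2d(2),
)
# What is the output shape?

Input shape: (8, 2, 44, 80)
  -> after Conv2d: (8, 42, 44, 80)
  -> after ReLU: (8, 42, 44, 80)
Output shape: (8, 42, 22, 40)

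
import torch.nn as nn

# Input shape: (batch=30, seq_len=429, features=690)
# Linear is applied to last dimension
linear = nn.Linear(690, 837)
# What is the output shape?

Input shape: (30, 429, 690)
Output shape: (30, 429, 837)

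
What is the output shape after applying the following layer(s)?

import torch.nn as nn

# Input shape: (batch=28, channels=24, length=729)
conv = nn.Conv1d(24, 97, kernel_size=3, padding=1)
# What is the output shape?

Input shape: (28, 24, 729)
Output shape: (28, 97, 729)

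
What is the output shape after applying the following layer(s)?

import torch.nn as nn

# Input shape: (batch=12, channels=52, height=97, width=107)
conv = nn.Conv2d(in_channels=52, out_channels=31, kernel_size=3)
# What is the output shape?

Input shape: (12, 52, 97, 107)
Output shape: (12, 31, 95, 105)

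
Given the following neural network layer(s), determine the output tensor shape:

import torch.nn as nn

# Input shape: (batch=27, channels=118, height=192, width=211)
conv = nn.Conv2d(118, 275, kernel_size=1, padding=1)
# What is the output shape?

Input shape: (27, 118, 192, 211)
Output shape: (27, 275, 194, 213)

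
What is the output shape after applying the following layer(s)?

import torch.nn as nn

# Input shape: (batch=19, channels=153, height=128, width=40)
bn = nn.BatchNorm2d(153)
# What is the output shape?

Input shape: (19, 153, 128, 40)
Output shape: (19, 153, 128, 40)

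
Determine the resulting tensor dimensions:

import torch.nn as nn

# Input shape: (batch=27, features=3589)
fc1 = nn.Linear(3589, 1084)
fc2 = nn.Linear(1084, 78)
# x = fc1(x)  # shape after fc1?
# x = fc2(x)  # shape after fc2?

Input shape: (27, 3589)
  -> after fc1: (27, 1084)
Output shape: (27, 78)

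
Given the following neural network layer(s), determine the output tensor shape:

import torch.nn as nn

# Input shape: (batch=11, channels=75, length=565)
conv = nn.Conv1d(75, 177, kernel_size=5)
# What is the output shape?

Input shape: (11, 75, 565)
Output shape: (11, 177, 561)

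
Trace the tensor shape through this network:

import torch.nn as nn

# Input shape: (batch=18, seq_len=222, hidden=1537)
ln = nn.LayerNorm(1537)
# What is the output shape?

Input shape: (18, 222, 1537)
Output shape: (18, 222, 1537)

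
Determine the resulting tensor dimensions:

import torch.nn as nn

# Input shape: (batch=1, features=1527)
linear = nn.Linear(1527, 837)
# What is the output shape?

Input shape: (1, 1527)
Output shape: (1, 837)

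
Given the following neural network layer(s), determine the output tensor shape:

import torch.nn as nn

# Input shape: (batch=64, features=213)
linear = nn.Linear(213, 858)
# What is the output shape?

Input shape: (64, 213)
Output shape: (64, 858)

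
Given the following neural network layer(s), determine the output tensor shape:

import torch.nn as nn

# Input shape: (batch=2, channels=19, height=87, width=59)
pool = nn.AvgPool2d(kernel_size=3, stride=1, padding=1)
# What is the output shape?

Input shape: (2, 19, 87, 59)
Output shape: (2, 19, 87, 59)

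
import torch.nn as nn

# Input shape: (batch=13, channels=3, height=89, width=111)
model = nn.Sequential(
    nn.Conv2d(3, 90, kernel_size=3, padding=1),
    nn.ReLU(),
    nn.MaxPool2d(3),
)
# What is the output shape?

Input shape: (13, 3, 89, 111)
  -> after Conv2d: (13, 90, 89, 111)
  -> after ReLU: (13, 90, 89, 111)
Output shape: (13, 90, 29, 37)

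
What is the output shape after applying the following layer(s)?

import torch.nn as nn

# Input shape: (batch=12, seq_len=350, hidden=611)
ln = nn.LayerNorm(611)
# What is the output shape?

Input shape: (12, 350, 611)
Output shape: (12, 350, 611)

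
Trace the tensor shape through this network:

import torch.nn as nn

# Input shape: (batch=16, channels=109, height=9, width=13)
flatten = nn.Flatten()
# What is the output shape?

Input shape: (16, 109, 9, 13)
Output shape: (16, 12753)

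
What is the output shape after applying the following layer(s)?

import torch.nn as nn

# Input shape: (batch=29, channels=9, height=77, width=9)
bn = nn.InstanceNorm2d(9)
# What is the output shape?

Input shape: (29, 9, 77, 9)
Output shape: (29, 9, 77, 9)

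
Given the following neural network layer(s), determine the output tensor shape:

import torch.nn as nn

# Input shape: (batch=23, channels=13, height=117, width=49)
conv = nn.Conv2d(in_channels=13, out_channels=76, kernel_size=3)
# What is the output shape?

Input shape: (23, 13, 117, 49)
Output shape: (23, 76, 115, 47)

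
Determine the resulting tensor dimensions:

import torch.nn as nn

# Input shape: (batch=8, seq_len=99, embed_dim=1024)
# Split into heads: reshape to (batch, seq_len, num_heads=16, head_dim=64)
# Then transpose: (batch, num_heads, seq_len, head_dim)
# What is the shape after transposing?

Input shape: (8, 99, 1024)
  -> after reshape: (8, 99, 16, 64)
Output shape: (8, 16, 99, 64)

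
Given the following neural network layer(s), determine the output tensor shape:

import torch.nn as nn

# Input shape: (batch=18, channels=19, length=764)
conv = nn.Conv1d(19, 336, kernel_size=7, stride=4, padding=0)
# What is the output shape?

Input shape: (18, 19, 764)
Output shape: (18, 336, 190)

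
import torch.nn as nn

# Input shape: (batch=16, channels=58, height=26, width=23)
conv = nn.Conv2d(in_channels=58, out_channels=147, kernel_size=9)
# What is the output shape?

Input shape: (16, 58, 26, 23)
Output shape: (16, 147, 18, 15)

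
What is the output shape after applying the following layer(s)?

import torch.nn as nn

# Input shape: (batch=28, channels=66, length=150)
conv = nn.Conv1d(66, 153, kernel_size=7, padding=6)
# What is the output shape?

Input shape: (28, 66, 150)
Output shape: (28, 153, 156)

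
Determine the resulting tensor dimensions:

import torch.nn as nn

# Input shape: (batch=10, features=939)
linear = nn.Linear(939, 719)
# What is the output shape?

Input shape: (10, 939)
Output shape: (10, 719)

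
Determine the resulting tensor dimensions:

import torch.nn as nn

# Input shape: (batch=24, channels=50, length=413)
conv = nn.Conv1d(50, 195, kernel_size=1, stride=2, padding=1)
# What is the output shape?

Input shape: (24, 50, 413)
Output shape: (24, 195, 208)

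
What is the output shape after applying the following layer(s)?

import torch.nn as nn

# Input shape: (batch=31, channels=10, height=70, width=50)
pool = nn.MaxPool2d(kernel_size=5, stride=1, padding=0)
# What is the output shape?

Input shape: (31, 10, 70, 50)
Output shape: (31, 10, 66, 46)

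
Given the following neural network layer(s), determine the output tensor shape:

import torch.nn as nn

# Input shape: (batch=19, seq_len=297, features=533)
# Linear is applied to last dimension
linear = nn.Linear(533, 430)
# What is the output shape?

Input shape: (19, 297, 533)
Output shape: (19, 297, 430)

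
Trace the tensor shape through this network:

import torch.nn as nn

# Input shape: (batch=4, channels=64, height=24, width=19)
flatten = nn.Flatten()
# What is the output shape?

Input shape: (4, 64, 24, 19)
Output shape: (4, 29184)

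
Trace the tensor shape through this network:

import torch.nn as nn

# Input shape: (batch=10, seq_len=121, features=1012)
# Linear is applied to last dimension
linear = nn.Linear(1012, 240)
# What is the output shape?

Input shape: (10, 121, 1012)
Output shape: (10, 121, 240)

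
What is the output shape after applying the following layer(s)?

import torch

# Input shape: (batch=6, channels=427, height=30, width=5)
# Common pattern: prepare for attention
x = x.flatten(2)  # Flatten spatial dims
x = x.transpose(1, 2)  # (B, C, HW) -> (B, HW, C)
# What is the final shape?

Input shape: (6, 427, 30, 5)
  -> after flatten(2): (6, 427, 150)
Output shape: (6, 150, 427)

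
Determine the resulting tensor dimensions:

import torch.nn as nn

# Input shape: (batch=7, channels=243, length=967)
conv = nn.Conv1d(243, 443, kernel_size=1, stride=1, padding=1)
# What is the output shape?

Input shape: (7, 243, 967)
Output shape: (7, 443, 969)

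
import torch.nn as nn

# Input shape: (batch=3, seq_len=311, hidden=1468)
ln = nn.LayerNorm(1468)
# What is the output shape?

Input shape: (3, 311, 1468)
Output shape: (3, 311, 1468)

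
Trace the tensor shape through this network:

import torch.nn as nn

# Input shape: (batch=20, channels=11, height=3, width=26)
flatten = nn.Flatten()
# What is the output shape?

Input shape: (20, 11, 3, 26)
Output shape: (20, 858)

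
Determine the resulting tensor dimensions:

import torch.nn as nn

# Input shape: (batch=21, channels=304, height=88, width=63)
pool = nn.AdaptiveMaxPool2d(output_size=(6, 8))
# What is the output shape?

Input shape: (21, 304, 88, 63)
Output shape: (21, 304, 6, 8)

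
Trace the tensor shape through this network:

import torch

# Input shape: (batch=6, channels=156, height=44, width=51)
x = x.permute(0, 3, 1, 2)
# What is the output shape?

Input shape: (6, 156, 44, 51)
Output shape: (6, 51, 156, 44)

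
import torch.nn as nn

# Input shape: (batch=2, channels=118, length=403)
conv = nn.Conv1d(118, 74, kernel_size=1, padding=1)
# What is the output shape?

Input shape: (2, 118, 403)
Output shape: (2, 74, 405)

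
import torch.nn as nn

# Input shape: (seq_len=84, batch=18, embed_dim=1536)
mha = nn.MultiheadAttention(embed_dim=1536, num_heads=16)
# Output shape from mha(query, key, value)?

Input shape: (84, 18, 1536)
Output shape: (84, 18, 1536)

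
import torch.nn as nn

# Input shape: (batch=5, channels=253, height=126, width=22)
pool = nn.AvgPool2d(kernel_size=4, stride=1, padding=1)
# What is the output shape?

Input shape: (5, 253, 126, 22)
Output shape: (5, 253, 125, 21)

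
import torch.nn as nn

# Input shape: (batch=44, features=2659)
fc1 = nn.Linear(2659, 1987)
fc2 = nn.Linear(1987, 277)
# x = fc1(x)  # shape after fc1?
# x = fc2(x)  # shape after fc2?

Input shape: (44, 2659)
  -> after fc1: (44, 1987)
Output shape: (44, 277)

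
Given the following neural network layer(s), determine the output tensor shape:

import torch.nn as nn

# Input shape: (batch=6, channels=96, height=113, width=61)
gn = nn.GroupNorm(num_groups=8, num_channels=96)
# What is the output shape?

Input shape: (6, 96, 113, 61)
Output shape: (6, 96, 113, 61)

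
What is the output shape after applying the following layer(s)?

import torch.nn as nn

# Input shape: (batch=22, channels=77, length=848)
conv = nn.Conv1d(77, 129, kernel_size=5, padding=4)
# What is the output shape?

Input shape: (22, 77, 848)
Output shape: (22, 129, 852)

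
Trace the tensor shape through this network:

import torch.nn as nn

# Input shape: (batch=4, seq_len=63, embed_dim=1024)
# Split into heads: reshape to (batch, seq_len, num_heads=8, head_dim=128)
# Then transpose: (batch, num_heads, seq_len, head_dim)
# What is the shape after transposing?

Input shape: (4, 63, 1024)
  -> after reshape: (4, 63, 8, 128)
Output shape: (4, 8, 63, 128)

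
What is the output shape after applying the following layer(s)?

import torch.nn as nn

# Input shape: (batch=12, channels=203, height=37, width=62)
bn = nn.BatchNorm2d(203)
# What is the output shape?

Input shape: (12, 203, 37, 62)
Output shape: (12, 203, 37, 62)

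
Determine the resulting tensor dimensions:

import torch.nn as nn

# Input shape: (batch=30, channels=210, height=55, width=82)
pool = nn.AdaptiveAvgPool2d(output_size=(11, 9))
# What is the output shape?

Input shape: (30, 210, 55, 82)
Output shape: (30, 210, 11, 9)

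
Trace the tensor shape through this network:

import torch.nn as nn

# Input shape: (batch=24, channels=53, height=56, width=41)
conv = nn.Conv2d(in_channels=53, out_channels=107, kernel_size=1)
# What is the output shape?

Input shape: (24, 53, 56, 41)
Output shape: (24, 107, 56, 41)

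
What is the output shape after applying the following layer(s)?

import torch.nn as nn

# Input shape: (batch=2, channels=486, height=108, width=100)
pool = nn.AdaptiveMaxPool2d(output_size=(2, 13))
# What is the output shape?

Input shape: (2, 486, 108, 100)
Output shape: (2, 486, 2, 13)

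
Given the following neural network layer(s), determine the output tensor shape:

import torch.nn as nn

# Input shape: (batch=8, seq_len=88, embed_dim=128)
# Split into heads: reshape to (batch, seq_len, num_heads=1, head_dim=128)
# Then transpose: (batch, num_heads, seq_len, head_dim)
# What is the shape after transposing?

Input shape: (8, 88, 128)
  -> after reshape: (8, 88, 1, 128)
Output shape: (8, 1, 88, 128)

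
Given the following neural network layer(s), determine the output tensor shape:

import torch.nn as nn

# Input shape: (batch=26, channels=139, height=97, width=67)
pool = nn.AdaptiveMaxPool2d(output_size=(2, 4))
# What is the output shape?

Input shape: (26, 139, 97, 67)
Output shape: (26, 139, 2, 4)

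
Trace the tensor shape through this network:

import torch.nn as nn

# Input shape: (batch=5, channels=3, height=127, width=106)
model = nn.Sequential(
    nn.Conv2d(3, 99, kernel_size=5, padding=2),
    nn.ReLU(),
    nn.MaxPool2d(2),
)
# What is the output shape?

Input shape: (5, 3, 127, 106)
  -> after Conv2d: (5, 99, 127, 106)
  -> after ReLU: (5, 99, 127, 106)
Output shape: (5, 99, 63, 53)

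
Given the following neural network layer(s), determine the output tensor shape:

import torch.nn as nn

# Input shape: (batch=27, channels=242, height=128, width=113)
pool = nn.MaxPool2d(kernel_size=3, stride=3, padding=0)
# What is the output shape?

Input shape: (27, 242, 128, 113)
Output shape: (27, 242, 42, 37)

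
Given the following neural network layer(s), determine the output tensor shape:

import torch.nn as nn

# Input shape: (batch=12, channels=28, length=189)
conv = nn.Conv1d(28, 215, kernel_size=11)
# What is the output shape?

Input shape: (12, 28, 189)
Output shape: (12, 215, 179)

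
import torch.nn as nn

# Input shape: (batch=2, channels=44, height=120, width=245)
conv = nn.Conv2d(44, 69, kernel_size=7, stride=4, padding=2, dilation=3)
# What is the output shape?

Input shape: (2, 44, 120, 245)
Output shape: (2, 69, 27, 58)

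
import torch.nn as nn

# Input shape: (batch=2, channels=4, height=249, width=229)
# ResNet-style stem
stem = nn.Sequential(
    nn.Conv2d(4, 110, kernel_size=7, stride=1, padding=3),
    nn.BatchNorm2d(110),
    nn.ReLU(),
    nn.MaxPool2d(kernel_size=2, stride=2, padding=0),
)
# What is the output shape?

Input shape: (2, 4, 249, 229)
  -> after Conv2d 7x7 stride=1: (2, 110, 249, 229)
Output shape: (2, 110, 124, 114)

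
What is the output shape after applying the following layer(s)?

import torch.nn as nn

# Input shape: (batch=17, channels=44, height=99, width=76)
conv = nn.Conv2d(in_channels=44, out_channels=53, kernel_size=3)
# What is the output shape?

Input shape: (17, 44, 99, 76)
Output shape: (17, 53, 97, 74)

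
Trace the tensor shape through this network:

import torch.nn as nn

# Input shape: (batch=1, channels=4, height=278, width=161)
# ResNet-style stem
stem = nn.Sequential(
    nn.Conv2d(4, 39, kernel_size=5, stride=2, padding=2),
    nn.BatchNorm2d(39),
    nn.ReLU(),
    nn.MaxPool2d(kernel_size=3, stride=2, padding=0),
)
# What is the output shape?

Input shape: (1, 4, 278, 161)
  -> after Conv2d 5x5 stride=2: (1, 39, 139, 81)
Output shape: (1, 39, 69, 40)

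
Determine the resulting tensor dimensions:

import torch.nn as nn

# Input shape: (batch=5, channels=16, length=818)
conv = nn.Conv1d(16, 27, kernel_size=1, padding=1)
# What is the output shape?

Input shape: (5, 16, 818)
Output shape: (5, 27, 820)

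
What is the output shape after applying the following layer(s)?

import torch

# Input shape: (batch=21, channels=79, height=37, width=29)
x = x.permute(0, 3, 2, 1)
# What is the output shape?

Input shape: (21, 79, 37, 29)
Output shape: (21, 29, 37, 79)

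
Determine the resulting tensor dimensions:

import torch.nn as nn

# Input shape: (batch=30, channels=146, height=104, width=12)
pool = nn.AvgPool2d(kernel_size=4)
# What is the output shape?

Input shape: (30, 146, 104, 12)
Output shape: (30, 146, 26, 3)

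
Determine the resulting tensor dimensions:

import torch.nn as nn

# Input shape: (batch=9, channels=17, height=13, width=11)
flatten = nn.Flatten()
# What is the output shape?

Input shape: (9, 17, 13, 11)
Output shape: (9, 2431)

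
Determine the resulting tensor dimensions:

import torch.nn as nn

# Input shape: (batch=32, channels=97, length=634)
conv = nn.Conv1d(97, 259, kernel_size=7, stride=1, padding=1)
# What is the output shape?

Input shape: (32, 97, 634)
Output shape: (32, 259, 630)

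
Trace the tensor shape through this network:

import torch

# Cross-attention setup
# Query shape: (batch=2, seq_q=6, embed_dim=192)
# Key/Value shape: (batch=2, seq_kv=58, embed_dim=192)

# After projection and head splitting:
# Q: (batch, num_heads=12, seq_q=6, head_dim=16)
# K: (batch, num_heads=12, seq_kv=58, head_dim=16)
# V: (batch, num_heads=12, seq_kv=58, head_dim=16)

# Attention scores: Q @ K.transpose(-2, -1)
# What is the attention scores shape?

Input shape: (2, 6, 192)
Output shape: (2, 12, 6, 58)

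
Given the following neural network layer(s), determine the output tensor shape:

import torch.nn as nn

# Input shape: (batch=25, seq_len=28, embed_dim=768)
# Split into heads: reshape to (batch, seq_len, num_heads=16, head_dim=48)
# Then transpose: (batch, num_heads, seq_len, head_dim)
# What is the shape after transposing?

Input shape: (25, 28, 768)
  -> after reshape: (25, 28, 16, 48)
Output shape: (25, 16, 28, 48)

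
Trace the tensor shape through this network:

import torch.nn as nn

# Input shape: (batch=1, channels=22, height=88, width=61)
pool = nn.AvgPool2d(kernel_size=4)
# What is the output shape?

Input shape: (1, 22, 88, 61)
Output shape: (1, 22, 22, 15)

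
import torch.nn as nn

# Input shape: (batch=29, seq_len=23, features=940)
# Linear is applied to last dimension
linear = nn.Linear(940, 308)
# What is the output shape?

Input shape: (29, 23, 940)
Output shape: (29, 23, 308)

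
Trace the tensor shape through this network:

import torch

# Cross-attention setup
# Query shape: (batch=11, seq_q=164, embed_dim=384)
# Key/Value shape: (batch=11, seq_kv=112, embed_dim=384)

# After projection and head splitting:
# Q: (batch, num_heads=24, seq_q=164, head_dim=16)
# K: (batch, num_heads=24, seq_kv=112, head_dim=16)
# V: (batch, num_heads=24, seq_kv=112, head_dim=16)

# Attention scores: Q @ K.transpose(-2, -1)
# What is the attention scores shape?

Input shape: (11, 164, 384)
Output shape: (11, 24, 164, 112)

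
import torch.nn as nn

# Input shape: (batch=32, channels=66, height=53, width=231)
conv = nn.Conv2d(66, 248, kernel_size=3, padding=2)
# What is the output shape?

Input shape: (32, 66, 53, 231)
Output shape: (32, 248, 55, 233)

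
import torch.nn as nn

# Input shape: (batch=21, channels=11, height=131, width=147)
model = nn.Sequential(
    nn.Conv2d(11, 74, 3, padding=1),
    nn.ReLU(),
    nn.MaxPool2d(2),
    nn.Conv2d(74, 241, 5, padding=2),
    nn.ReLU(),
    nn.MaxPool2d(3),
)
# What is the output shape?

Input shape: (21, 11, 131, 147)
  -> after first Conv2d: (21, 74, 131, 147)
  -> after first MaxPool2d: (21, 74, 65, 73)
  -> after second Conv2d: (21, 241, 65, 73)
Output shape: (21, 241, 21, 24)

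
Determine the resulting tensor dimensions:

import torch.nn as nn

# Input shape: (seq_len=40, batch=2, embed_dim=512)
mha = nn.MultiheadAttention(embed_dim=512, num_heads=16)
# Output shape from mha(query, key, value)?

Input shape: (40, 2, 512)
Output shape: (40, 2, 512)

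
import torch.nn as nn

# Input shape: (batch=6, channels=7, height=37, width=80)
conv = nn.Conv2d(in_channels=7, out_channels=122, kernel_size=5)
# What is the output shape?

Input shape: (6, 7, 37, 80)
Output shape: (6, 122, 33, 76)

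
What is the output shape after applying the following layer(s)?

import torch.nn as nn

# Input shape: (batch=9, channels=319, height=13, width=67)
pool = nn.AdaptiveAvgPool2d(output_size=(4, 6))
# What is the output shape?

Input shape: (9, 319, 13, 67)
Output shape: (9, 319, 4, 6)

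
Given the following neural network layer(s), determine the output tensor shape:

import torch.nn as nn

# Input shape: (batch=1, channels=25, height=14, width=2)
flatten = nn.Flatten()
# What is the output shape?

Input shape: (1, 25, 14, 2)
Output shape: (1, 700)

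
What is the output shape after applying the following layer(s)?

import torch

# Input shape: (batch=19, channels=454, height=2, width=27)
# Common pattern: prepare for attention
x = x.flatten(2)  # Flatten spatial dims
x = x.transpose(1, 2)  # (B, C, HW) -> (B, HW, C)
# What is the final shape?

Input shape: (19, 454, 2, 27)
  -> after flatten(2): (19, 454, 54)
Output shape: (19, 54, 454)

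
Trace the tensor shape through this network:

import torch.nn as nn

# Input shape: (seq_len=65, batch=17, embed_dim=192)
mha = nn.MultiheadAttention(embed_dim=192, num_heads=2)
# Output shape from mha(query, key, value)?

Input shape: (65, 17, 192)
Output shape: (65, 17, 192)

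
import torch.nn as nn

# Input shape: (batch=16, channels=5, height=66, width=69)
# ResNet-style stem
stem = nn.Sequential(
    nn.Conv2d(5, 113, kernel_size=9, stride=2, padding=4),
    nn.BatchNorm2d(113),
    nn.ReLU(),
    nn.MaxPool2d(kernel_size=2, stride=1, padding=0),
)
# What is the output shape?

Input shape: (16, 5, 66, 69)
  -> after Conv2d 9x9 stride=2: (16, 113, 33, 35)
Output shape: (16, 113, 32, 34)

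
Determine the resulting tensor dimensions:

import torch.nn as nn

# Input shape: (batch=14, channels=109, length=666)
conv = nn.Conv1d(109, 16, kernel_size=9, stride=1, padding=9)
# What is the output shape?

Input shape: (14, 109, 666)
Output shape: (14, 16, 676)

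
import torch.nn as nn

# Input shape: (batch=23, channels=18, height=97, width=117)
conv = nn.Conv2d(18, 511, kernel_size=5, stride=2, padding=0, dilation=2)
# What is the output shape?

Input shape: (23, 18, 97, 117)
Output shape: (23, 511, 45, 55)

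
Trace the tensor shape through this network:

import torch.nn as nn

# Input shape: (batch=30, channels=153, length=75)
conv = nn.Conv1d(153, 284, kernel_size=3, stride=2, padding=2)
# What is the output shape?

Input shape: (30, 153, 75)
Output shape: (30, 284, 39)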